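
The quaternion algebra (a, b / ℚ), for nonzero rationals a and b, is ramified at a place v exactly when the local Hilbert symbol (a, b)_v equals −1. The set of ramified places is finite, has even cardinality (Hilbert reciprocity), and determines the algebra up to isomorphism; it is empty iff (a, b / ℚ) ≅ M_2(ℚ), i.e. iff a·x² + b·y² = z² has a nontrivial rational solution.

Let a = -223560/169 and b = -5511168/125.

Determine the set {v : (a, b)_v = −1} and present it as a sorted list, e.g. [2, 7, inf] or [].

(a, b) ≡ (-690, -2990) mod (ℚ^×)²; places V = {2, 3, 5, 13, 23, ∞}.
(a,b)_23: α=1, u≡4; β=1, v≡9 (mod 23); (4|23)=+1, (9|23)=+1; sign (−1)^1·+1^1·+1^1 = -1.
(a,b)_2: α=3, β=11; u≡7, v≡1 (mod 8); ε(u)ε(v)=1·0, αω(v)=3·0, βω(u)=11·0; sum ≡ 0  ⇒  +1.
(a,b)_3: α=5, u≡1; β=2, v≡1 (mod 3); (1|3)=+1, (1|3)=+1; sign (−1)^0·+1^2·+1^5 = +1.
(a,b)_13: α=-2, u≡1; β=1, v≡9 (mod 13); (1|13)=+1, (9|13)=+1; sign (−1)^0·+1^1·+1^-2 = +1.
(a,b)_5: α=1, u≡2; β=-3, v≡2 (mod 5); (2|5)=-1, (2|5)=-1; sign (−1)^0·-1^-3·-1^1 = +1.
(a,b)_∞: sgn(-690)=−, sgn(-2990)=−, so -1.
(-690, -2990 / ℚ) ramifies at {23, ∞}: a division algebra.

[23, inf]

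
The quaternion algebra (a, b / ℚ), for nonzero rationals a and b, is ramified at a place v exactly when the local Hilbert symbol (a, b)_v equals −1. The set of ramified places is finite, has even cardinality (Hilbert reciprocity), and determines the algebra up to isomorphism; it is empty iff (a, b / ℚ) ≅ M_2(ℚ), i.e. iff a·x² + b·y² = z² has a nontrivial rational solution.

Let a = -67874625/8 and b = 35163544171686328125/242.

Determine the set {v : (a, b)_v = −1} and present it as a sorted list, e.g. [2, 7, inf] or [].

(a, b) ≡ (-3570, 26) mod (ℚ^×)²; places V = {2, 3, 5, 7, 11, 13, 17, ∞}.
(a,b)_11: α=0, u≡9; β=-2, v≡1 (mod 11); (9|11)=+1, (1|11)=+1; sign (−1)^0·+1^-2·+1^0 = +1.
(a,b)_∞: sgn(-3570)=−, sgn(26)=+, so +1.
(a,b)_13: α=2, u≡11; β=3, v≡2 (mod 13); (11|13)=-1, (2|13)=-1; sign (−1)^0·-1^3·-1^2 = -1.
(a,b)_7: α=1, u≡4; β=4, v≡6 (mod 7); (4|7)=+1, (6|7)=-1; sign (−1)^0·+1^4·-1^1 = -1.
(a,b)_5: α=3, u≡1; β=8, v≡1 (mod 5); (1|5)=+1, (1|5)=+1; sign (−1)^0·+1^8·+1^3 = +1.
(a,b)_17: α=1, u≡10; β=2, v≡2 (mod 17); (10|17)=-1, (2|17)=+1; sign (−1)^0·-1^2·+1^1 = +1.
(a,b)_3: α=3, u≡1; β=10, v≡2 (mod 3); (1|3)=+1, (2|3)=-1; sign (−1)^0·+1^10·-1^3 = -1.
(a,b)_2: α=-3, β=-1; u≡7, v≡5 (mod 8); ε(u)ε(v)=1·0, αω(v)=-3·1, βω(u)=-1·0; sum ≡ 1  ⇒  -1.
|Ram(-3570, 26)| = 4, even; anisotropic at {2, 3, 7, 13}.

[2, 3, 7, 13]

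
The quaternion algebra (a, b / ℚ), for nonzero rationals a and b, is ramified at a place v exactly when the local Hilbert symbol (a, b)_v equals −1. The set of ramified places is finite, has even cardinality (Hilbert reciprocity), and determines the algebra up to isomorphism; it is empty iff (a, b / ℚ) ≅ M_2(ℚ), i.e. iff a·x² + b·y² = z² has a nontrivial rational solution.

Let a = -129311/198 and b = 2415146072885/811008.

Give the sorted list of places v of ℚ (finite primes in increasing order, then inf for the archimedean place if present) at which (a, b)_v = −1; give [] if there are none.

(a, b) ≡ (-58058, 6676670) mod (ℚ^×)²; places V = {2, 3, 5, 7, 11, 13, 23, 29, 31, ∞}.
(a,b)_2: α=-1, β=-13; u≡3, v≡7 (mod 8); ε(u)ε(v)=1·1, αω(v)=-1·0, βω(u)=-13·1; sum ≡ 0  ⇒  +1.
(a,b)_13: α=1, u≡8; β=3, v≡10 (mod 13); (8|13)=-1, (10|13)=+1; sign (−1)^0·-1^3·+1^1 = -1.
(a,b)_11: α=-1, u≡7; β=-1, v≡3 (mod 11); (7|11)=-1, (3|11)=+1; sign (−1)^1·-1^-1·+1^-1 = +1.
(a,b)_29: α=1, u≡16; β=1, v≡4 (mod 29); (16|29)=+1, (4|29)=+1; sign (−1)^0·+1^1·+1^1 = +1.
(a,b)_23: α=0, u≡21; β=1, v≡7 (mod 23); (21|23)=-1, (7|23)=-1; sign (−1)^0·-1^1·-1^0 = -1.
(a,b)_31: α=0, u≡25; β=2, v≡28 (mod 31); (25|31)=+1, (28|31)=+1; sign (−1)^0·+1^2·+1^0 = +1.
(a,b)_∞: sgn(-58058)=−, sgn(6676670)=+, so +1.
(a,b)_5: α=0, u≡3; β=1, v≡4 (mod 5); (3|5)=-1, (4|5)=+1; sign (−1)^0·-1^1·+1^0 = -1.
(a,b)_3: α=-2, u≡1; β=-2, v≡2 (mod 3); (1|3)=+1, (2|3)=-1; sign (−1)^0·+1^-2·-1^-2 = +1.
(a,b)_7: α=3, u≡4; β=3, v≡4 (mod 7); (4|7)=+1, (4|7)=+1; sign (−1)^1·+1^3·+1^3 = -1.
(-58058, 6676670 / ℚ) ramifies at {5, 7, 13, 23}: a division algebra.

[5, 7, 13, 23]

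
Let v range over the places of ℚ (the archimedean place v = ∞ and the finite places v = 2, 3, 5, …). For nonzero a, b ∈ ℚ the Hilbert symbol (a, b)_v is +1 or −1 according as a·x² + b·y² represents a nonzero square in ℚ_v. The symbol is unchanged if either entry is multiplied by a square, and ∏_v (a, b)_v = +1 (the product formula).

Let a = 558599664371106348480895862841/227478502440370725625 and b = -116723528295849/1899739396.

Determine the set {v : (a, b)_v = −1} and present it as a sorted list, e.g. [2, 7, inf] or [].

Mod squares: a ≡ 41, b ≡ -1175921. Check v ∈ {∞, 2, 3, 5, 19, 23, 29, 31, 37, 41, 43, 47}.
v=31: a=31^-4·(≡25), b=31^-2·(≡28) mod 31; (25|31)=+1, (28|31)=+1; (−1)^{-4·-2·15}·(+1)^-2·(+1)^-4 = +1.
v=3: a=3^20·(≡2), b=3^10·(≡1) mod 3; (2|3)=-1, (1|3)=+1; (−1)^{20·10·1}·(-1)^10·(+1)^20 = +1.
v=41: a=41^7·(≡18), b=41^3·(≡19) mod 41; (18|41)=+1, (19|41)=-1; (−1)^{7·3·20}·(+1)^3·(-1)^7 = -1.
v=2: v_2(a)=0, v_2(b)=-2; units ≡ 1, 7 (mod 8); ε·ε+αω+βω = 0·1+0·0+-2·0 ≡ 0  ⇒  (a,b)_2 = +1.
v=43: a=43^2·(≡21), b=43^1·(≡23) mod 43; (21|43)=+1, (23|43)=+1; (−1)^{2·1·21}·(+1)^1·(+1)^2 = +1.
v=47: a=47^-2·(≡40), b=47^0·(≡43) mod 47; (40|47)=-1, (43|47)=-1; (−1)^{-2·0·23}·(-1)^0·(-1)^-2 = +1.
v=19: a=19^-4·(≡15), b=19^-2·(≡2) mod 19; (15|19)=-1, (2|19)=-1; (−1)^{-4·-2·9}·(-1)^-2·(-1)^-4 = +1.
v=37: a=37^-2·(≡33), b=37^-2·(≡32) mod 37; (33|37)=+1, (32|37)=-1; (−1)^{-2·-2·18}·(+1)^-2·(-1)^-2 = +1.
v=23: a=23^2·(≡18), b=23^1·(≡9) mod 23; (18|23)=+1, (9|23)=+1; (−1)^{2·1·11}·(+1)^1·(+1)^2 = +1.
v=∞: 41 > 0 and -1175921 < 0  ⇒  (a,b)_∞ = +1.
v=5: a=5^-4·(≡1), b=5^0·(≡1) mod 5; (1|5)=+1, (1|5)=+1; (−1)^{-4·0·2}·(+1)^0·(+1)^-4 = +1.
v=29: a=29^2·(≡8), b=29^1·(≡6) mod 29; (8|29)=-1, (6|29)=+1; (−1)^{2·1·14}·(-1)^1·(+1)^2 = -1.
Ram(41, -1175921) = {29, 41}; no ℚ_29-point on the conic.

[29, 41]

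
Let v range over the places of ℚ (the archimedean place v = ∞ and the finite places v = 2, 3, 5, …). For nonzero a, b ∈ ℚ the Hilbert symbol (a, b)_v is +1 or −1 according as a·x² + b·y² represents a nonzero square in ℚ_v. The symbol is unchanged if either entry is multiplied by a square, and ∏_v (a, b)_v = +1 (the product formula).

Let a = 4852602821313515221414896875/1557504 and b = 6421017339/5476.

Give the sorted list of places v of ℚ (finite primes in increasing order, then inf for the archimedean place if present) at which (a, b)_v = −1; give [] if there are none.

[2, 41]

Mod squares: a ≡ 206435, b ≡ 779. Check v ∈ {∞, 2, 3, 5, 11, 13, 19, 23, 29, 37, 41, 53}.
v=29: a=29^4·(≡9), b=29^2·(≡5) mod 29; (9|29)=+1, (5|29)=+1; (−1)^{4·2·14}·(+1)^2·(+1)^4 = +1.
v=19: a=19^3·(≡1), b=19^1·(≡3) mod 19; (1|19)=+1, (3|19)=-1; (−1)^{3·1·9}·(+1)^1·(-1)^3 = +1.
v=53: a=53^1·(≡5), b=53^0·(≡36) mod 53; (5|53)=-1, (36|53)=+1; (−1)^{1·0·26}·(-1)^0·(+1)^1 = +1.
v=5: a=5^5·(≡3), b=5^0·(≡4) mod 5; (3|5)=-1, (4|5)=+1; (−1)^{5·0·2}·(-1)^0·(+1)^5 = +1.
v=3: a=3^-2·(≡2), b=3^4·(≡2) mod 3; (2|3)=-1, (2|3)=-1; (−1)^{-2·4·1}·(-1)^4·(-1)^-2 = +1.
v=13: a=13^-2·(≡2), b=13^0·(≡3) mod 13; (2|13)=-1, (3|13)=+1; (−1)^{-2·0·6}·(-1)^0·(+1)^-2 = +1.
v=∞: 206435 > 0 and 779 > 0  ⇒  (a,b)_∞ = +1.
v=37: a=37^2·(≡7), b=37^-2·(≡20) mod 37; (7|37)=+1, (20|37)=-1; (−1)^{2·-2·18}·(+1)^-2·(-1)^2 = +1.
v=2: v_2(a)=-10, v_2(b)=-2; units ≡ 3, 3 (mod 8); ε·ε+αω+βω = 1·1+-10·1+-2·1 ≡ 1  ⇒  (a,b)_2 = -1.
v=11: a=11^2·(≡3), b=11^2·(≡9) mod 11; (3|11)=+1, (9|11)=+1; (−1)^{2·2·5}·(+1)^2·(+1)^2 = +1.
v=41: a=41^3·(≡5), b=41^1·(≡24) mod 41; (5|41)=+1, (24|41)=-1; (−1)^{3·1·20}·(+1)^1·(-1)^3 = -1.
v=23: a=23^2·(≡10), b=23^0·(≡22) mod 23; (10|23)=-1, (22|23)=-1; (−1)^{2·0·11}·(-1)^0·(-1)^2 = +1.
Ram(206435, 779) = {2, 41}; no ℚ_2-point on the conic.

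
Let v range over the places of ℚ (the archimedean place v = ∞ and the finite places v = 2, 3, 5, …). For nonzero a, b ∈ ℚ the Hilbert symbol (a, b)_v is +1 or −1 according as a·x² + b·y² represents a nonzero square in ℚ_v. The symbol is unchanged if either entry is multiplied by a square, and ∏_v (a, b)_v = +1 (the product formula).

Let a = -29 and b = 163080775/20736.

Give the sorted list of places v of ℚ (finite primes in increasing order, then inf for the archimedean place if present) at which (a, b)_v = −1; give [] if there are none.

(a, b) ≡ (-29, 319) mod (ℚ^×)²; places V = {2, 3, 5, 11, 13, 29, ∞}.
(a,b)_5: α=0, u≡1; β=2, v≡1 (mod 5); (1|5)=+1, (1|5)=+1; sign (−1)^0·+1^2·+1^0 = +1.
(a,b)_∞: sgn(-29)=−, sgn(319)=+, so +1.
(a,b)_11: α=0, u≡4; β=3, v≡7 (mod 11); (4|11)=+1, (7|11)=-1; sign (−1)^0·+1^3·-1^0 = +1.
(a,b)_3: α=0, u≡1; β=-4, v≡1 (mod 3); (1|3)=+1, (1|3)=+1; sign (−1)^0·+1^-4·+1^0 = +1.
(a,b)_29: α=1, u≡28; β=1, v≡27 (mod 29); (28|29)=+1, (27|29)=-1; sign (−1)^0·+1^1·-1^1 = -1.
(a,b)_13: α=0, u≡10; β=2, v≡11 (mod 13); (10|13)=+1, (11|13)=-1; sign (−1)^0·+1^2·-1^0 = +1.
(a,b)_2: α=0, β=-8; u≡3, v≡7 (mod 8); ε(u)ε(v)=1·1, αω(v)=0·0, βω(u)=-8·1; sum ≡ 1  ⇒  -1.
|Ram(-29, 319)| = 2, even; anisotropic at {2, 29}.

[2, 29]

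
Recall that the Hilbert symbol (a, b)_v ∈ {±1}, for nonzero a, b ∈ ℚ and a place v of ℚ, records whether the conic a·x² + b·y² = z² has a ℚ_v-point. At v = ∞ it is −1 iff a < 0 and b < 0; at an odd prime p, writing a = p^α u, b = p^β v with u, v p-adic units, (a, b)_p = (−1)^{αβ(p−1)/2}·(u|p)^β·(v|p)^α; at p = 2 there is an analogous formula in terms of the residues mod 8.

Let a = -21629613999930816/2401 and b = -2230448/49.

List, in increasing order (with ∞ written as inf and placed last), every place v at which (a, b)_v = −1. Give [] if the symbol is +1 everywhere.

(a, b) ≡ (-17391, -139403) mod (ℚ^×)²; places V = {2, 3, 7, 11, 17, 19, 23, 29, 31, ∞}.
(a,b)_∞: sgn(-17391)=−, sgn(-139403)=−, so -1.
(a,b)_23: α=2, u≡10; β=1, v≡5 (mod 23); (10|23)=-1, (5|23)=-1; sign (−1)^0·-1^1·-1^2 = -1.
(a,b)_11: α=3, u≡9; β=1, v≡10 (mod 11); (9|11)=+1, (10|11)=-1; sign (−1)^1·+1^1·-1^3 = +1.
(a,b)_3: α=1, u≡2; β=0, v≡1 (mod 3); (2|3)=-1, (1|3)=+1; sign (−1)^0·-1^0·+1^1 = +1.
(a,b)_31: α=1, u≡2; β=0, v≡7 (mod 31); (2|31)=+1, (7|31)=+1; sign (−1)^0·+1^0·+1^1 = +1.
(a,b)_29: α=2, u≡23; β=1, v≡23 (mod 29); (23|29)=+1, (23|29)=+1; sign (−1)^0·+1^1·+1^2 = +1.
(a,b)_7: α=-4, u≡2; β=-2, v≡4 (mod 7); (2|7)=+1, (4|7)=+1; sign (−1)^0·+1^-2·+1^-4 = +1.
(a,b)_2: α=6, β=4; u≡1, v≡5 (mod 8); ε(u)ε(v)=0·0, αω(v)=6·1, βω(u)=4·0; sum ≡ 0  ⇒  +1.
(a,b)_19: α=2, u≡3; β=1, v≡6 (mod 19); (3|19)=-1, (6|19)=+1; sign (−1)^0·-1^1·+1^2 = -1.
(a,b)_17: α=1, u≡10; β=0, v≡7 (mod 17); (10|17)=-1, (7|17)=-1; sign (−1)^0·-1^0·-1^1 = -1.
(-17391, -139403 / ℚ) ramifies at {17, 19, 23, ∞}: a division algebra.

[17, 19, 23, inf]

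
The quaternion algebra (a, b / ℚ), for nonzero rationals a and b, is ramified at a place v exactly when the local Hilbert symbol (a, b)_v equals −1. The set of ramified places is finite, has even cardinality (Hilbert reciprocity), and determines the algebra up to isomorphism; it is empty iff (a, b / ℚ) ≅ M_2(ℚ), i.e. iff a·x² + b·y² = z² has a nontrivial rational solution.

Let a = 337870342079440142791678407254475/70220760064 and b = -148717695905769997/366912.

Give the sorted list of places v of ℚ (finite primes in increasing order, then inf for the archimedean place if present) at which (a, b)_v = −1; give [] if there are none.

(a, b) ≡ (19, -268801) mod (ℚ^×)²; places V = {2, 3, 5, 7, 13, 17, 19, 23, 29, 31, ∞}.
(a,b)_7: α=-4, u≡3; β=-2, v≡3 (mod 7); (3|7)=-1, (3|7)=-1; sign (−1)^0·-1^-2·-1^-4 = +1.
(a,b)_17: α=4, u≡13; β=2, v≡6 (mod 17); (13|17)=+1, (6|17)=-1; sign (−1)^0·+1^2·-1^4 = +1.
(a,b)_3: α=2, u≡1; β=-2, v≡2 (mod 3); (1|3)=+1, (2|3)=-1; sign (−1)^0·+1^-2·-1^2 = +1.
(a,b)_31: α=2, u≡20; β=1, v≡5 (mod 31); (20|31)=+1, (5|31)=+1; sign (−1)^0·+1^1·+1^2 = +1.
(a,b)_∞: sgn(19)=+, sgn(-268801)=−, so +1.
(a,b)_23: α=2, u≡14; β=3, v≡14 (mod 23); (14|23)=-1, (14|23)=-1; sign (−1)^0·-1^3·-1^2 = -1.
(a,b)_2: α=-10, β=-6; u≡3, v≡7 (mod 8); ε(u)ε(v)=1·1, αω(v)=-10·0, βω(u)=-6·1; sum ≡ 1  ⇒  -1.
(a,b)_19: α=13, u≡16; β=6, v≡1 (mod 19); (16|19)=+1, (1|19)=+1; sign (−1)^0·+1^6·+1^13 = +1.
(a,b)_5: α=2, u≡1; β=0, v≡4 (mod 5); (1|5)=+1, (4|5)=+1; sign (−1)^0·+1^0·+1^2 = +1.
(a,b)_13: α=-4, u≡11; β=-1, v≡7 (mod 13); (11|13)=-1, (7|13)=-1; sign (−1)^0·-1^-1·-1^-4 = -1.
(a,b)_29: α=2, u≡15; β=1, v≡2 (mod 29); (15|29)=-1, (2|29)=-1; sign (−1)^0·-1^1·-1^2 = -1.
|Ram(19, -268801)| = 4, even; anisotropic at {2, 13, 23, 29}.

[2, 13, 23, 29]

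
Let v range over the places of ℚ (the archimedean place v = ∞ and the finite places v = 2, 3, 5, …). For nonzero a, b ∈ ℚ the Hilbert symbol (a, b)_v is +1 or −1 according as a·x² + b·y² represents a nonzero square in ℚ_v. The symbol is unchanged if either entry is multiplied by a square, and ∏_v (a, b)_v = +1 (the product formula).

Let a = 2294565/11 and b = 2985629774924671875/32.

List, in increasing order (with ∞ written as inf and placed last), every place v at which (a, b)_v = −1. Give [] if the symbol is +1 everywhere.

[2, 3, 5, 7, 11, 13]

Mod squares: a ≡ 15015, b ≡ 182. Check v ∈ {∞, 2, 3, 5, 7, 11, 13, 17, 41}.
v=3: a=3^1·(≡1), b=3^6·(≡2) mod 3; (1|3)=+1, (2|3)=-1; (−1)^{1·6·1}·(+1)^6·(-1)^1 = -1.
v=5: a=5^1·(≡3), b=5^6·(≡2) mod 5; (3|5)=-1, (2|5)=-1; (−1)^{1·6·2}·(-1)^6·(-1)^1 = -1.
v=41: a=41^2·(≡16), b=41^2·(≡37) mod 41; (16|41)=+1, (37|41)=+1; (−1)^{2·2·20}·(+1)^2·(+1)^2 = +1.
v=13: a=13^1·(≡11), b=13^1·(≡12) mod 13; (11|13)=-1, (12|13)=+1; (−1)^{1·1·6}·(-1)^1·(+1)^1 = -1.
v=7: a=7^1·(≡5), b=7^3·(≡6) mod 7; (5|7)=-1, (6|7)=-1; (−1)^{1·3·3}·(-1)^3·(-1)^1 = -1.
v=11: a=11^-1·(≡9), b=11^2·(≡8) mod 11; (9|11)=+1, (8|11)=-1; (−1)^{-1·2·5}·(+1)^2·(-1)^-1 = -1.
v=2: v_2(a)=0, v_2(b)=-5; units ≡ 7, 3 (mod 8); ε·ε+αω+βω = 1·1+0·1+-5·0 ≡ 1  ⇒  (a,b)_2 = -1.
v=17: a=17^0·(≡13), b=17^2·(≡11) mod 17; (13|17)=+1, (11|17)=-1; (−1)^{0·2·8}·(+1)^2·(-1)^0 = +1.
v=∞: 15015 > 0 and 182 > 0  ⇒  (a,b)_∞ = +1.
|Ram(15015, 182)| = 6, even; anisotropic at {2, 3, 5, 7, 11, 13}.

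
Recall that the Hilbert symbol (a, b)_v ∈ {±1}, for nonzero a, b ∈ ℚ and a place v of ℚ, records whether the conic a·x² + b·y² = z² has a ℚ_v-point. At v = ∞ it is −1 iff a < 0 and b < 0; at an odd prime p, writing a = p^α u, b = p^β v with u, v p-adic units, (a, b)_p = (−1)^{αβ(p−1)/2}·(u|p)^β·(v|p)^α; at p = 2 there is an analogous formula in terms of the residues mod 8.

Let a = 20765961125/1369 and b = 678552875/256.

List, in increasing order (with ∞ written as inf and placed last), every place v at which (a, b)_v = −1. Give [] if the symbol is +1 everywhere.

[5, 7, 13, 17]

Mod squares: a ≡ 32045, b ≡ 224315. Check v ∈ {∞, 2, 5, 7, 11, 13, 17, 23, 29, 37}.
v=29: a=29^1·(≡10), b=29^1·(≡26) mod 29; (10|29)=-1, (26|29)=-1; (−1)^{1·1·14}·(-1)^1·(-1)^1 = +1.
v=2: v_2(a)=0, v_2(b)=-8; units ≡ 5, 3 (mod 8); ε·ε+αω+βω = 0·1+0·1+-8·1 ≡ 0  ⇒  (a,b)_2 = +1.
v=37: a=37^-2·(≡21), b=37^0·(≡26) mod 37; (21|37)=+1, (26|37)=+1; (−1)^{-2·0·18}·(+1)^0·(+1)^-2 = +1.
v=17: a=17^1·(≡9), b=17^1·(≡14) mod 17; (9|17)=+1, (14|17)=-1; (−1)^{1·1·8}·(+1)^1·(-1)^1 = -1.
v=∞: 32045 > 0 and 224315 > 0  ⇒  (a,b)_∞ = +1.
v=5: a=5^3·(≡1), b=5^3·(≡3) mod 5; (1|5)=+1, (3|5)=-1; (−1)^{3·3·2}·(+1)^3·(-1)^3 = -1.
v=13: a=13^1·(≡2), b=13^1·(≡4) mod 13; (2|13)=-1, (4|13)=+1; (−1)^{1·1·6}·(-1)^1·(+1)^1 = -1.
v=11: a=11^0·(≡6), b=11^2·(≡3) mod 11; (6|11)=-1, (3|11)=+1; (−1)^{0·2·5}·(-1)^2·(+1)^0 = +1.
v=7: a=7^2·(≡3), b=7^1·(≡5) mod 7; (3|7)=-1, (5|7)=-1; (−1)^{2·1·3}·(-1)^1·(-1)^2 = -1.
v=23: a=23^2·(≡3), b=23^0·(≡7) mod 23; (3|23)=+1, (7|23)=-1; (−1)^{2·0·11}·(+1)^0·(-1)^2 = +1.
(32045, 224315 / ℚ) ramifies at {5, 7, 13, 17}: a division algebra.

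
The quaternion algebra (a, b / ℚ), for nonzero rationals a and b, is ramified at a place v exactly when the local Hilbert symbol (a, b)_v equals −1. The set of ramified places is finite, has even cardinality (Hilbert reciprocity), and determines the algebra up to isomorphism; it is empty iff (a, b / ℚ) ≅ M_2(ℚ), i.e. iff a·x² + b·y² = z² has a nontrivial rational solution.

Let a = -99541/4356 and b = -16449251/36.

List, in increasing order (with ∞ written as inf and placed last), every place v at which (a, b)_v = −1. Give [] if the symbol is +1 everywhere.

Mod squares: a ≡ -589, b ≡ -6851. Check v ∈ {∞, 2, 3, 7, 11, 13, 17, 19, 31}.
v=∞: -589 < 0 and -6851 < 0  ⇒  (a,b)_∞ = -1.
v=3: a=3^-2·(≡2), b=3^-2·(≡1) mod 3; (2|3)=-1, (1|3)=+1; (−1)^{-2·-2·1}·(-1)^-2·(+1)^-2 = +1.
v=2: v_2(a)=-2, v_2(b)=-2; units ≡ 3, 5 (mod 8); ε·ε+αω+βω = 1·0+-2·1+-2·1 ≡ 0  ⇒  (a,b)_2 = +1.
v=17: a=17^0·(≡7), b=17^1·(≡10) mod 17; (7|17)=-1, (10|17)=-1; (−1)^{0·1·8}·(-1)^1·(-1)^0 = -1.
v=19: a=19^1·(≡1), b=19^0·(≡10) mod 19; (1|19)=+1, (10|19)=-1; (−1)^{1·0·9}·(+1)^0·(-1)^1 = -1.
v=31: a=31^1·(≡26), b=31^1·(≡26) mod 31; (26|31)=-1, (26|31)=-1; (−1)^{1·1·15}·(-1)^1·(-1)^1 = -1.
v=7: a=7^0·(≡3), b=7^4·(≡2) mod 7; (3|7)=-1, (2|7)=+1; (−1)^{0·4·3}·(-1)^4·(+1)^0 = +1.
v=11: a=11^-2·(≡3), b=11^0·(≡2) mod 11; (3|11)=+1, (2|11)=-1; (−1)^{-2·0·5}·(+1)^0·(-1)^-2 = +1.
v=13: a=13^2·(≡9), b=13^1·(≡8) mod 13; (9|13)=+1, (8|13)=-1; (−1)^{2·1·6}·(+1)^1·(-1)^2 = +1.
Ram(-589, -6851) = {17, 19, 31, ∞}; no ℚ_17-point on the conic.

[17, 19, 31, inf]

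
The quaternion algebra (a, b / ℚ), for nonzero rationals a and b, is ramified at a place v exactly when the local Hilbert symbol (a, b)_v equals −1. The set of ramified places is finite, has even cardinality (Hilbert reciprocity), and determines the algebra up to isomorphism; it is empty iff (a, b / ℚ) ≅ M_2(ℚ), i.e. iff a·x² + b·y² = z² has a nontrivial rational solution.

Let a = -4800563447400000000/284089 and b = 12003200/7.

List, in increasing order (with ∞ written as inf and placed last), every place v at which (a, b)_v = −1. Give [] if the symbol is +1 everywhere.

Mod squares: a ≡ -12586, b ≡ 434. Check v ∈ {∞, 2, 3, 5, 7, 11, 13, 29, 31, 41}.
v=5: a=5^8·(≡4), b=5^2·(≡4) mod 5; (4|5)=+1, (4|5)=+1; (−1)^{8·2·2}·(+1)^2·(+1)^8 = +1.
v=7: a=7^3·(≡2), b=7^-1·(≡6) mod 7; (2|7)=+1, (6|7)=-1; (−1)^{3·-1·3}·(+1)^-1·(-1)^3 = +1.
v=13: a=13^-2·(≡5), b=13^0·(≡2) mod 13; (5|13)=-1, (2|13)=-1; (−1)^{-2·0·6}·(-1)^0·(-1)^-2 = +1.
v=∞: -12586 < 0 and 434 > 0  ⇒  (a,b)_∞ = +1.
v=2: v_2(a)=9, v_2(b)=7; units ≡ 3, 1 (mod 8); ε·ε+αω+βω = 1·0+9·0+7·1 ≡ 1  ⇒  (a,b)_2 = -1.
v=31: a=31^3·(≡4), b=31^1·(≡28) mod 31; (4|31)=+1, (28|31)=+1; (−1)^{3·1·15}·(+1)^1·(+1)^3 = -1.
v=3: a=3^4·(≡2), b=3^0·(≡2) mod 3; (2|3)=-1, (2|3)=-1; (−1)^{4·0·1}·(-1)^0·(-1)^4 = +1.
v=29: a=29^1·(≡7), b=29^0·(≡6) mod 29; (7|29)=+1, (6|29)=+1; (−1)^{1·0·14}·(+1)^0·(+1)^1 = +1.
v=11: a=11^0·(≡9), b=11^2·(≡5) mod 11; (9|11)=+1, (5|11)=+1; (−1)^{0·2·5}·(+1)^2·(+1)^0 = +1.
v=41: a=41^-2·(≡23), b=41^0·(≡35) mod 41; (23|41)=+1, (35|41)=-1; (−1)^{-2·0·20}·(+1)^0·(-1)^-2 = +1.
Ram(-12586, 434) = {2, 31}; no ℚ_2-point on the conic.

[2, 31]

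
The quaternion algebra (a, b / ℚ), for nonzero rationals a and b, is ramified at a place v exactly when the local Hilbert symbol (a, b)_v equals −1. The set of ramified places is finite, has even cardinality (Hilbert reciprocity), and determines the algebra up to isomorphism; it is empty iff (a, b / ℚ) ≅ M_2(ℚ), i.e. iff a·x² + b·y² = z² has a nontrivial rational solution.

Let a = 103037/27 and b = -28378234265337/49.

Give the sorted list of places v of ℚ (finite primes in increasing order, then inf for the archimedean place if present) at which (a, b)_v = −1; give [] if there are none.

(a, b) ≡ (309111, -33) mod (ℚ^×)²; places V = {2, 3, 7, 11, 17, 19, 29, ∞}.
(a,b)_2: α=0, β=0; u≡7, v≡7 (mod 8); ε(u)ε(v)=1·1, αω(v)=0·0, βω(u)=0·0; sum ≡ 1  ⇒  -1.
(a,b)_17: α=1, u≡6; β=2, v≡9 (mod 17); (6|17)=-1, (9|17)=+1; sign (−1)^0·-1^2·+1^1 = +1.
(a,b)_3: α=-3, u≡2; β=5, v≡1 (mod 3); (2|3)=-1, (1|3)=+1; sign (−1)^1·-1^5·+1^-3 = +1.
(a,b)_29: α=1, u≡7; β=2, v≡9 (mod 29); (7|29)=+1, (9|29)=+1; sign (−1)^0·+1^2·+1^1 = +1.
(a,b)_19: α=1, u≡1; β=2, v≡9 (mod 19); (1|19)=+1, (9|19)=+1; sign (−1)^0·+1^2·+1^1 = +1.
(a,b)_11: α=1, u≡10; β=3, v≡6 (mod 11); (10|11)=-1, (6|11)=-1; sign (−1)^1·-1^3·-1^1 = -1.
(a,b)_7: α=0, u≡3; β=-2, v≡2 (mod 7); (3|7)=-1, (2|7)=+1; sign (−1)^0·-1^-2·+1^0 = +1.
(a,b)_∞: sgn(309111)=+, sgn(-33)=−, so +1.
(309111, -33 / ℚ) ramifies at {2, 11}: a division algebra.

[2, 11]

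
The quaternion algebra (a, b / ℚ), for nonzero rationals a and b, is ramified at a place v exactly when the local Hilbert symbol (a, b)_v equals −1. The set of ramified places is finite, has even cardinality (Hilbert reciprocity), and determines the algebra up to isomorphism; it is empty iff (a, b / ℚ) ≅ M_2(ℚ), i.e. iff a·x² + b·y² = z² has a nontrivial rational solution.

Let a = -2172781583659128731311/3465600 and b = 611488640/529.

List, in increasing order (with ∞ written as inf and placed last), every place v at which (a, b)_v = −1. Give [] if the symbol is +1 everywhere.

Mod squares: a ≡ -3392826, b ≡ 194990. Check v ∈ {∞, 2, 3, 5, 7, 11, 17, 19, 23, 29, 31, 37}.
v=2: v_2(a)=-7, v_2(b)=7; units ≡ 3, 7 (mod 8); ε·ε+αω+βω = 1·1+-7·0+7·1 ≡ 0  ⇒  (a,b)_2 = +1.
v=3: a=3^-1·(≡1), b=3^0·(≡2) mod 3; (1|3)=+1, (2|3)=-1; (−1)^{-1·0·1}·(+1)^0·(-1)^-1 = -1.
v=11: a=11^2·(≡1), b=11^0·(≡4) mod 11; (1|11)=+1, (4|11)=+1; (−1)^{2·0·5}·(+1)^0·(+1)^2 = +1.
v=5: a=5^-2·(≡1), b=5^1·(≡2) mod 5; (1|5)=+1, (2|5)=-1; (−1)^{-2·1·2}·(+1)^1·(-1)^-2 = +1.
v=37: a=37^3·(≡3), b=37^1·(≡34) mod 37; (3|37)=+1, (34|37)=+1; (−1)^{3·1·18}·(+1)^1·(+1)^3 = +1.
v=∞: -3392826 < 0 and 194990 > 0  ⇒  (a,b)_∞ = +1.
v=23: a=23^0·(≡20), b=23^-2·(≡14) mod 23; (20|23)=-1, (14|23)=-1; (−1)^{0·-2·11}·(-1)^-2·(-1)^0 = +1.
v=7: a=7^0·(≡4), b=7^2·(≡3) mod 7; (4|7)=+1, (3|7)=-1; (−1)^{0·2·3}·(+1)^2·(-1)^0 = +1.
v=31: a=31^3·(≡17), b=31^1·(≡8) mod 31; (17|31)=-1, (8|31)=+1; (−1)^{3·1·15}·(-1)^1·(+1)^3 = +1.
v=17: a=17^7·(≡16), b=17^1·(≡14) mod 17; (16|17)=+1, (14|17)=-1; (−1)^{7·1·8}·(+1)^1·(-1)^7 = -1.
v=29: a=29^1·(≡19), b=29^0·(≡9) mod 29; (19|29)=-1, (9|29)=+1; (−1)^{1·0·14}·(-1)^0·(+1)^1 = +1.
v=19: a=19^-2·(≡6), b=19^0·(≡15) mod 19; (6|19)=+1, (15|19)=-1; (−1)^{-2·0·9}·(+1)^0·(-1)^-2 = +1.
|Ram(-3392826, 194990)| = 2, even; anisotropic at {3, 17}.

[3, 17]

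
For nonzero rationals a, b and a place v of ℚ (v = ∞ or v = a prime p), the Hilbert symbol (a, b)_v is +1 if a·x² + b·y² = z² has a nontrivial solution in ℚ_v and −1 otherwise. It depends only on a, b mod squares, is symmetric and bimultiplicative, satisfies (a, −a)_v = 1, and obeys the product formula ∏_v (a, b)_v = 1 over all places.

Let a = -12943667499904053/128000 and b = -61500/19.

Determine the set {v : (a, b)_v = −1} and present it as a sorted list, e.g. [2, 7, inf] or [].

[2, 29, 41, inf]

(a, b) ≡ (-338865, -11685) mod (ℚ^×)²; places V = {2, 3, 5, 11, 17, 19, 29, 41, ∞}.
(a,b)_29: α=1, u≡19; β=0, v≡2 (mod 29); (19|29)=-1, (2|29)=-1; sign (−1)^0·-1^0·-1^1 = -1.
(a,b)_∞: sgn(-338865)=−, sgn(-11685)=−, so -1.
(a,b)_3: α=3, u≡1; β=1, v≡2 (mod 3); (1|3)=+1, (2|3)=-1; sign (−1)^1·+1^1·-1^3 = +1.
(a,b)_2: α=-10, β=2; u≡7, v≡3 (mod 8); ε(u)ε(v)=1·1, αω(v)=-10·1, βω(u)=2·0; sum ≡ 1  ⇒  -1.
(a,b)_41: α=3, u≡27; β=1, v≡16 (mod 41); (27|41)=-1, (16|41)=+1; sign (−1)^0·-1^1·+1^3 = -1.
(a,b)_17: α=2, u≡15; β=0, v≡3 (mod 17); (15|17)=+1, (3|17)=-1; sign (−1)^0·+1^0·-1^2 = +1.
(a,b)_19: α=3, u≡1; β=-1, v≡3 (mod 19); (1|19)=+1, (3|19)=-1; sign (−1)^1·+1^-1·-1^3 = +1.
(a,b)_5: α=-3, u≡3; β=3, v≡2 (mod 5); (3|5)=-1, (2|5)=-1; sign (−1)^0·-1^3·-1^-3 = +1.
(a,b)_11: α=2, u≡1; β=0, v≡7 (mod 11); (1|11)=+1, (7|11)=-1; sign (−1)^0·+1^0·-1^2 = +1.
Ram(-338865, -11685) = {2, 29, 41, ∞}; no ℚ_2-point on the conic.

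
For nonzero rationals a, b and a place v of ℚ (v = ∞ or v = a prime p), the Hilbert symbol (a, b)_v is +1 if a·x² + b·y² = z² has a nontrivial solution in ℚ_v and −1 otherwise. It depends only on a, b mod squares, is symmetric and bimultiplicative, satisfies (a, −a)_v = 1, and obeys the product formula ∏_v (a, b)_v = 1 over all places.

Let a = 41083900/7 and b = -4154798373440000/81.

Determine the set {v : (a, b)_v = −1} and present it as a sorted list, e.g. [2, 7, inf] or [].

[11, 13]

(a, b) ≡ (17017, -26) mod (ℚ^×)²; places V = {2, 3, 5, 7, 11, 13, 17, ∞}.
(a,b)_7: α=-1, u≡4; β=0, v≡2 (mod 7); (4|7)=+1, (2|7)=+1; sign (−1)^0·+1^0·+1^-1 = +1.
(a,b)_5: α=2, u≡3; β=4, v≡1 (mod 5); (3|5)=-1, (1|5)=+1; sign (−1)^0·-1^4·+1^2 = +1.
(a,b)_17: α=1, u≡2; β=2, v≡16 (mod 17); (2|17)=+1, (16|17)=+1; sign (−1)^0·+1^2·+1^1 = +1.
(a,b)_∞: sgn(17017)=+, sgn(-26)=−, so +1.
(a,b)_13: α=3, u≡12; β=5, v≡6 (mod 13); (12|13)=+1, (6|13)=-1; sign (−1)^0·+1^5·-1^3 = -1.
(a,b)_2: α=2, β=9; u≡1, v≡3 (mod 8); ε(u)ε(v)=0·1, αω(v)=2·1, βω(u)=9·0; sum ≡ 0  ⇒  +1.
(a,b)_3: α=0, u≡1; β=-4, v≡1 (mod 3); (1|3)=+1, (1|3)=+1; sign (−1)^0·+1^-4·+1^0 = +1.
(a,b)_11: α=1, u≡10; β=2, v≡2 (mod 11); (10|11)=-1, (2|11)=-1; sign (−1)^0·-1^2·-1^1 = -1.
(17017, -26 / ℚ) ramifies at {11, 13}: a division algebra.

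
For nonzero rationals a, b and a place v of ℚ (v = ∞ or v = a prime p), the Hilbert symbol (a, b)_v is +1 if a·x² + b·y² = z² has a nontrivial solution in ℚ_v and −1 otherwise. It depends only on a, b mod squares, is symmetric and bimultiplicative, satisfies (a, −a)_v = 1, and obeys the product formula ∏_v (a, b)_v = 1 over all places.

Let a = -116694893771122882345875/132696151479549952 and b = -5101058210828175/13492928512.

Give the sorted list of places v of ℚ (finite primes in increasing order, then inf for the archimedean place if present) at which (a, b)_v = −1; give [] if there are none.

Mod squares: a ≡ -327845, b ≡ -65569. Check v ∈ {∞, 2, 3, 5, 7, 17, 19, 23, 29, 31}.
v=19: a=19^1·(≡5), b=19^1·(≡11) mod 19; (5|19)=+1, (11|19)=+1; (−1)^{1·1·9}·(+1)^1·(+1)^1 = -1.
v=17: a=17^1·(≡3), b=17^1·(≡2) mod 17; (3|17)=-1, (2|17)=+1; (−1)^{1·1·8}·(-1)^1·(+1)^1 = -1.
v=29: a=29^1·(≡5), b=29^1·(≡24) mod 29; (5|29)=+1, (24|29)=+1; (−1)^{1·1·14}·(+1)^1·(+1)^1 = +1.
v=23: a=23^6·(≡5), b=23^4·(≡18) mod 23; (5|23)=-1, (18|23)=+1; (−1)^{6·4·11}·(-1)^4·(+1)^6 = +1.
v=2: v_2(a)=-26, v_2(b)=-14; units ≡ 3, 7 (mod 8); ε·ε+αω+βω = 1·1+-26·0+-14·1 ≡ 1  ⇒  (a,b)_2 = -1.
v=7: a=7^-11·(≡1), b=7^-7·(≡5) mod 7; (1|7)=+1, (5|7)=-1; (−1)^{-11·-7·3}·(+1)^-7·(-1)^-11 = +1.
v=3: a=3^6·(≡1), b=3^4·(≡2) mod 3; (1|3)=+1, (2|3)=-1; (−1)^{6·4·1}·(+1)^4·(-1)^6 = +1.
v=31: a=31^4·(≡15), b=31^2·(≡30) mod 31; (15|31)=-1, (30|31)=-1; (−1)^{4·2·15}·(-1)^2·(-1)^4 = +1.
v=∞: -327845 < 0 and -65569 < 0  ⇒  (a,b)_∞ = -1.
v=5: a=5^3·(≡4), b=5^2·(≡4) mod 5; (4|5)=+1, (4|5)=+1; (−1)^{3·2·2}·(+1)^2·(+1)^3 = +1.
(-327845, -65569 / ℚ) ramifies at {2, 17, 19, ∞}: a division algebra.

[2, 17, 19, inf]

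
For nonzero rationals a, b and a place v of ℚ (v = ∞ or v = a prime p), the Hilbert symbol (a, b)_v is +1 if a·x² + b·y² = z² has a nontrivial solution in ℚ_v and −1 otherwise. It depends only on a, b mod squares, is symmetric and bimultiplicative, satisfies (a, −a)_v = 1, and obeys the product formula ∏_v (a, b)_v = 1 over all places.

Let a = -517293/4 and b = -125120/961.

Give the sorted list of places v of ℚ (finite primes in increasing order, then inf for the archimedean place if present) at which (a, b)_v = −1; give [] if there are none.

[5, inf]

Mod squares: a ≡ -1173, b ≡ -1955. Check v ∈ {∞, 2, 3, 5, 7, 17, 23, 31}.
v=2: v_2(a)=-2, v_2(b)=6; units ≡ 3, 5 (mod 8); ε·ε+αω+βω = 1·0+-2·1+6·1 ≡ 0  ⇒  (a,b)_2 = +1.
v=31: a=31^0·(≡1), b=31^-2·(≡27) mod 31; (1|31)=+1, (27|31)=-1; (−1)^{0·-2·15}·(+1)^-2·(-1)^0 = +1.
v=17: a=17^1·(≡13), b=17^1·(≡2) mod 17; (13|17)=+1, (2|17)=+1; (−1)^{1·1·8}·(+1)^1·(+1)^1 = +1.
v=3: a=3^3·(≡2), b=3^0·(≡1) mod 3; (2|3)=-1, (1|3)=+1; (−1)^{3·0·1}·(-1)^0·(+1)^3 = +1.
v=23: a=23^1·(≡18), b=23^1·(≡7) mod 23; (18|23)=+1, (7|23)=-1; (−1)^{1·1·11}·(+1)^1·(-1)^1 = +1.
v=∞: -1173 < 0 and -1955 < 0  ⇒  (a,b)_∞ = -1.
v=5: a=5^0·(≡3), b=5^1·(≡1) mod 5; (3|5)=-1, (1|5)=+1; (−1)^{0·1·2}·(-1)^1·(+1)^0 = -1.
v=7: a=7^2·(≡5), b=7^0·(≡6) mod 7; (5|7)=-1, (6|7)=-1; (−1)^{2·0·3}·(-1)^0·(-1)^2 = +1.
Ram(-1173, -1955) = {5, ∞}; no ℚ_5-point on the conic.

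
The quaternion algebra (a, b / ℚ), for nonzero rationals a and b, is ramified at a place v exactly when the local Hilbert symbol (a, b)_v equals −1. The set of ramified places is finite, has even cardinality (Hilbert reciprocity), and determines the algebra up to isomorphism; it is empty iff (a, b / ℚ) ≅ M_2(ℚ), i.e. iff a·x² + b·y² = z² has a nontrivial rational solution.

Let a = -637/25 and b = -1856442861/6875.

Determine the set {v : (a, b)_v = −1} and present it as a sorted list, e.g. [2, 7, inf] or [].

(a, b) ≡ (-13, -759) mod (ℚ^×)²; places V = {2, 3, 5, 7, 11, 13, 19, 23, ∞}.
(a,b)_7: α=2, u≡2; β=2, v≡1 (mod 7); (2|7)=+1, (1|7)=+1; sign (−1)^0·+1^2·+1^2 = +1.
(a,b)_11: α=0, u≡4; β=-1, v≡10 (mod 11); (4|11)=+1, (10|11)=-1; sign (−1)^0·+1^-1·-1^0 = +1.
(a,b)_3: α=0, u≡2; β=3, v≡2 (mod 3); (2|3)=-1, (2|3)=-1; sign (−1)^0·-1^3·-1^0 = -1.
(a,b)_23: α=0, u≡15; β=1, v≡9 (mod 23); (15|23)=-1, (9|23)=+1; sign (−1)^0·-1^1·+1^0 = -1.
(a,b)_∞: sgn(-13)=−, sgn(-759)=−, so -1.
(a,b)_5: α=-2, u≡3; β=-4, v≡4 (mod 5); (3|5)=-1, (4|5)=+1; sign (−1)^0·-1^-4·+1^-2 = +1.
(a,b)_19: α=0, u≡11; β=2, v≡6 (mod 19); (11|19)=+1, (6|19)=+1; sign (−1)^0·+1^2·+1^0 = +1.
(a,b)_13: α=1, u≡10; β=2, v≡6 (mod 13); (10|13)=+1, (6|13)=-1; sign (−1)^0·+1^2·-1^1 = -1.
(a,b)_2: α=0, β=0; u≡3, v≡1 (mod 8); ε(u)ε(v)=1·0, αω(v)=0·0, βω(u)=0·1; sum ≡ 0  ⇒  +1.
(-13, -759 / ℚ) ramifies at {3, 13, 23, ∞}: a division algebra.

[3, 13, 23, inf]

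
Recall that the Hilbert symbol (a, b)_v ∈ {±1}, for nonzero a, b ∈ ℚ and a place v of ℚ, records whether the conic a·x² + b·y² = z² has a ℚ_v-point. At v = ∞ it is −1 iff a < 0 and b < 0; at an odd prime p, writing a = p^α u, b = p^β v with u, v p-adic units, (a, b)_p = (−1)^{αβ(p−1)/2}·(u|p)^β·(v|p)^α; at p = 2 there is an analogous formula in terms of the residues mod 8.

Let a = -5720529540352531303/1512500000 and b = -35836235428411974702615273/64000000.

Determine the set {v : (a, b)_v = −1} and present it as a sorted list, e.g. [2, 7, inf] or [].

(a, b) ≡ (-50654, -17) mod (ℚ^×)²; places V = {2, 3, 5, 7, 11, 17, 19, 23, 31, 43, ∞}.
(a,b)_7: α=2, u≡3; β=2, v≡2 (mod 7); (3|7)=-1, (2|7)=+1; sign (−1)^0·-1^2·+1^2 = +1.
(a,b)_11: α=-2, u≡9; β=0, v≡1 (mod 11); (9|11)=+1, (1|11)=+1; sign (−1)^0·+1^0·+1^-2 = +1.
(a,b)_2: α=-5, β=-12; u≡1, v≡7 (mod 8); ε(u)ε(v)=0·1, αω(v)=-5·0, βω(u)=-12·0; sum ≡ 0  ⇒  +1.
(a,b)_∞: sgn(-50654)=−, sgn(-17)=−, so -1.
(a,b)_5: α=-8, u≡1; β=-6, v≡2 (mod 5); (1|5)=+1, (2|5)=-1; sign (−1)^0·+1^-6·-1^-8 = +1.
(a,b)_31: α=1, u≡14; β=2, v≡16 (mod 31); (14|31)=+1, (16|31)=+1; sign (−1)^0·+1^2·+1^1 = +1.
(a,b)_43: α=1, u≡28; β=2, v≡5 (mod 43); (28|43)=-1, (5|43)=-1; sign (−1)^0·-1^2·-1^1 = -1.
(a,b)_19: α=3, u≡3; β=0, v≡15 (mod 19); (3|19)=-1, (15|19)=-1; sign (−1)^0·-1^0·-1^3 = -1.
(a,b)_23: α=2, u≡5; β=2, v≡18 (mod 23); (5|23)=-1, (18|23)=+1; sign (−1)^0·-1^2·+1^2 = +1.
(a,b)_3: α=0, u≡1; β=8, v≡1 (mod 3); (1|3)=+1, (1|3)=+1; sign (−1)^0·+1^8·+1^0 = +1.
(a,b)_17: α=6, u≡5; β=9, v≡13 (mod 17); (5|17)=-1, (13|17)=+1; sign (−1)^0·-1^9·+1^6 = -1.
(-50654, -17 / ℚ) ramifies at {17, 19, 43, ∞}: a division algebra.

[17, 19, 43, inf]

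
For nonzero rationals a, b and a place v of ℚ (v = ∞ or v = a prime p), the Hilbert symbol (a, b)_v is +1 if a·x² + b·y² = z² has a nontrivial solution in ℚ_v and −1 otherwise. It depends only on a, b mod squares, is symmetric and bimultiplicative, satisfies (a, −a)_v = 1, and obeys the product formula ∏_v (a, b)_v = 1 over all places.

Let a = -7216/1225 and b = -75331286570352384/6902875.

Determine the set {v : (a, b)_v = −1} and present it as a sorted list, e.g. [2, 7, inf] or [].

[3, inf]

(a, b) ≡ (-451, -109383285) mod (ℚ^×)²; places V = {2, 3, 5, 7, 11, 13, 19, 23, 37, 41, ∞}.
(a,b)_5: α=-2, u≡1; β=-3, v≡2 (mod 5); (1|5)=+1, (2|5)=-1; sign (−1)^0·+1^-3·-1^-2 = +1.
(a,b)_37: α=0, u≡9; β=1, v≡31 (mod 37); (9|37)=+1, (31|37)=-1; sign (−1)^0·+1^1·-1^0 = +1.
(a,b)_23: α=0, u≡1; β=-1, v≡21 (mod 23); (1|23)=+1, (21|23)=-1; sign (−1)^0·+1^-1·-1^0 = +1.
(a,b)_11: α=1, u≡1; β=3, v≡8 (mod 11); (1|11)=+1, (8|11)=-1; sign (−1)^1·+1^3·-1^1 = +1.
(a,b)_∞: sgn(-451)=−, sgn(-109383285)=−, so -1.
(a,b)_3: α=0, u≡2; β=3, v≡2 (mod 3); (2|3)=-1, (2|3)=-1; sign (−1)^0·-1^3·-1^0 = -1.
(a,b)_2: α=4, β=8; u≡5, v≡3 (mod 8); ε(u)ε(v)=0·1, αω(v)=4·1, βω(u)=8·1; sum ≡ 0  ⇒  +1.
(a,b)_13: α=0, u≡4; β=2, v≡6 (mod 13); (4|13)=+1, (6|13)=-1; sign (−1)^0·+1^2·-1^0 = +1.
(a,b)_7: α=-2, u≡2; β=-4, v≡6 (mod 7); (2|7)=+1, (6|7)=-1; sign (−1)^0·+1^-4·-1^-2 = +1.
(a,b)_19: α=0, u≡11; β=1, v≡16 (mod 19); (11|19)=+1, (16|19)=+1; sign (−1)^0·+1^1·+1^0 = +1.
(a,b)_41: α=1, u≡27; β=3, v≡29 (mod 41); (27|41)=-1, (29|41)=-1; sign (−1)^0·-1^3·-1^1 = +1.
|Ram(-451, -109383285)| = 2, even; anisotropic at {3, ∞}.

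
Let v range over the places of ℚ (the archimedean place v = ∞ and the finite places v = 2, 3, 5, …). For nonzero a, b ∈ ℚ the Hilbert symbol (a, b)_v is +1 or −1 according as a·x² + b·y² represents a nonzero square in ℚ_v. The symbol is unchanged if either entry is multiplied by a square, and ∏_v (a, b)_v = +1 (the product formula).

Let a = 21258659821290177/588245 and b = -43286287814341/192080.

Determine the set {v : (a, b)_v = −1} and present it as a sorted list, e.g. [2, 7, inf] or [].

Mod squares: a ≡ 937365, b ≡ -230945. Check v ∈ {∞, 2, 3, 5, 7, 11, 13, 17, 19, 23}.
v=19: a=19^1·(≡9), b=19^1·(≡6) mod 19; (9|19)=+1, (6|19)=+1; (−1)^{1·1·9}·(+1)^1·(+1)^1 = -1.
v=2: v_2(a)=0, v_2(b)=-4; units ≡ 5, 7 (mod 8); ε·ε+αω+βω = 0·1+0·0+-4·1 ≡ 0  ⇒  (a,b)_2 = +1.
v=3: a=3^1·(≡2), b=3^0·(≡1) mod 3; (2|3)=-1, (1|3)=+1; (−1)^{1·0·1}·(-1)^0·(+1)^1 = +1.
v=5: a=5^-1·(≡3), b=5^-1·(≡4) mod 5; (3|5)=-1, (4|5)=+1; (−1)^{-1·-1·2}·(-1)^-1·(+1)^-1 = -1.
v=17: a=17^0·(≡16), b=17^1·(≡1) mod 17; (16|17)=+1, (1|17)=+1; (−1)^{0·1·8}·(+1)^1·(+1)^0 = +1.
v=11: a=11^9·(≡9), b=11^7·(≡4) mod 11; (9|11)=+1, (4|11)=+1; (−1)^{9·7·5}·(+1)^7·(+1)^9 = -1.
v=23: a=23^3·(≡22), b=23^2·(≡10) mod 23; (22|23)=-1, (10|23)=-1; (−1)^{3·2·11}·(-1)^2·(-1)^3 = -1.
v=7: a=7^-6·(≡4), b=7^-4·(≡3) mod 7; (4|7)=+1, (3|7)=-1; (−1)^{-6·-4·3}·(+1)^-4·(-1)^-6 = +1.
v=∞: 937365 > 0 and -230945 < 0  ⇒  (a,b)_∞ = +1.
v=13: a=13^1·(≡8), b=13^1·(≡2) mod 13; (8|13)=-1, (2|13)=-1; (−1)^{1·1·6}·(-1)^1·(-1)^1 = +1.
(937365, -230945 / ℚ) ramifies at {5, 11, 19, 23}: a division algebra.

[5, 11, 19, 23]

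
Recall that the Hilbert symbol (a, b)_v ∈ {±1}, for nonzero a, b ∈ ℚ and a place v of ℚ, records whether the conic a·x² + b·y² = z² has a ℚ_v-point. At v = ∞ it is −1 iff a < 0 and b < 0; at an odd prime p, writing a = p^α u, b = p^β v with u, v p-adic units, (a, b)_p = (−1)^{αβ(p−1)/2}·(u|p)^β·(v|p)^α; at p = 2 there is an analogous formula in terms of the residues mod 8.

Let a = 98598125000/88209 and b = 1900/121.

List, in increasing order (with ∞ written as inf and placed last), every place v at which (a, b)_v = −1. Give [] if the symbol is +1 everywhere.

Mod squares: a ≡ 4370, b ≡ 19. Check v ∈ {∞, 2, 3, 5, 11, 19, 23}.
v=23: a=23^1·(≡9), b=23^0·(≡10) mod 23; (9|23)=+1, (10|23)=-1; (−1)^{1·0·11}·(+1)^0·(-1)^1 = -1.
v=∞: 4370 > 0 and 19 > 0  ⇒  (a,b)_∞ = +1.
v=2: v_2(a)=3, v_2(b)=2; units ≡ 1, 3 (mod 8); ε·ε+αω+βω = 0·1+3·1+2·0 ≡ 1  ⇒  (a,b)_2 = -1.
v=19: a=19^3·(≡12), b=19^1·(≡17) mod 19; (12|19)=-1, (17|19)=+1; (−1)^{3·1·9}·(-1)^1·(+1)^3 = +1.
v=3: a=3^-6·(≡2), b=3^0·(≡1) mod 3; (2|3)=-1, (1|3)=+1; (−1)^{-6·0·1}·(-1)^0·(+1)^-6 = +1.
v=11: a=11^-2·(≡4), b=11^-2·(≡8) mod 11; (4|11)=+1, (8|11)=-1; (−1)^{-2·-2·5}·(+1)^-2·(-1)^-2 = +1.
v=5: a=5^7·(≡4), b=5^2·(≡1) mod 5; (4|5)=+1, (1|5)=+1; (−1)^{7·2·2}·(+1)^2·(+1)^7 = +1.
|Ram(4370, 19)| = 2, even; anisotropic at {2, 23}.

[2, 23]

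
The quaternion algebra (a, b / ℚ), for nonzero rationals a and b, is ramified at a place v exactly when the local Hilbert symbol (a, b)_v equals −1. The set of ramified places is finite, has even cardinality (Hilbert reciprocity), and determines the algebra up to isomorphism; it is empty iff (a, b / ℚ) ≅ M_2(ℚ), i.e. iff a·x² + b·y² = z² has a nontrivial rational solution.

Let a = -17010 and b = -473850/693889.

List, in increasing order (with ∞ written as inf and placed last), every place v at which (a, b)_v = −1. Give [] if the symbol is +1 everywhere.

Mod squares: a ≡ -210, b ≡ -26. Check v ∈ {∞, 2, 3, 5, 7, 13, 17}.
v=2: v_2(a)=1, v_2(b)=1; units ≡ 7, 3 (mod 8); ε·ε+αω+βω = 1·1+1·1+1·0 ≡ 0  ⇒  (a,b)_2 = +1.
v=5: a=5^1·(≡3), b=5^2·(≡4) mod 5; (3|5)=-1, (4|5)=+1; (−1)^{1·2·2}·(-1)^2·(+1)^1 = +1.
v=13: a=13^0·(≡7), b=13^1·(≡2) mod 13; (7|13)=-1, (2|13)=-1; (−1)^{0·1·6}·(-1)^1·(-1)^0 = -1.
v=∞: -210 < 0 and -26 < 0  ⇒  (a,b)_∞ = -1.
v=17: a=17^0·(≡7), b=17^-2·(≡2) mod 17; (7|17)=-1, (2|17)=+1; (−1)^{0·-2·8}·(-1)^-2·(+1)^0 = +1.
v=7: a=7^1·(≡6), b=7^-4·(≡4) mod 7; (6|7)=-1, (4|7)=+1; (−1)^{1·-4·3}·(-1)^-4·(+1)^1 = +1.
v=3: a=3^5·(≡2), b=3^6·(≡1) mod 3; (2|3)=-1, (1|3)=+1; (−1)^{5·6·1}·(-1)^6·(+1)^5 = +1.
(-210, -26 / ℚ) ramifies at {13, ∞}: a division algebra.

[13, inf]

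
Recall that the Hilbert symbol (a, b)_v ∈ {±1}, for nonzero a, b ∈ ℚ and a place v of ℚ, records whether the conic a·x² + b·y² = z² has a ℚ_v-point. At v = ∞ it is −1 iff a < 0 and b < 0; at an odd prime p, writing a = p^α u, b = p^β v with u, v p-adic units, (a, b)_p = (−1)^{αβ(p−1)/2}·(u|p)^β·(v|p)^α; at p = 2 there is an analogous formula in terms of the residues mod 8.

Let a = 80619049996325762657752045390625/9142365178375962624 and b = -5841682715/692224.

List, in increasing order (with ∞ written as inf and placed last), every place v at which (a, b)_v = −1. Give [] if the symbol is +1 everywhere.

Mod squares: a ≡ 37145, b ≡ -24035. Check v ∈ {∞, 2, 3, 5, 7, 11, 13, 17, 19, 23, 29}.
v=19: a=19^3·(≡4), b=19^1·(≡10) mod 19; (4|19)=+1, (10|19)=-1; (−1)^{3·1·9}·(+1)^1·(-1)^3 = +1.
v=11: a=11^4·(≡9), b=11^1·(≡1) mod 11; (9|11)=+1, (1|11)=+1; (−1)^{4·1·5}·(+1)^1·(+1)^4 = +1.
v=∞: 37145 > 0 and -24035 < 0  ⇒  (a,b)_∞ = +1.
v=13: a=13^-6·(≡1), b=13^-2·(≡2) mod 13; (1|13)=+1, (2|13)=-1; (−1)^{-6·-2·6}·(+1)^-2·(-1)^-6 = +1.
v=3: a=3^-2·(≡2), b=3^0·(≡1) mod 3; (2|3)=-1, (1|3)=+1; (−1)^{-2·0·1}·(-1)^0·(+1)^-2 = +1.
v=2: v_2(a)=-32, v_2(b)=-12; units ≡ 1, 5 (mod 8); ε·ε+αω+βω = 0·0+-32·1+-12·0 ≡ 0  ⇒  (a,b)_2 = +1.
v=29: a=29^6·(≡23), b=29^2·(≡1) mod 29; (23|29)=+1, (1|29)=+1; (−1)^{6·2·14}·(+1)^2·(+1)^6 = +1.
v=7: a=7^-2·(≡5), b=7^0·(≡6) mod 7; (5|7)=-1, (6|7)=-1; (−1)^{-2·0·3}·(-1)^0·(-1)^-2 = +1.
v=23: a=23^3·(≡21), b=23^1·(≡18) mod 23; (21|23)=-1, (18|23)=+1; (−1)^{3·1·11}·(-1)^1·(+1)^3 = +1.
v=5: a=5^7·(≡4), b=5^1·(≡3) mod 5; (4|5)=+1, (3|5)=-1; (−1)^{7·1·2}·(+1)^1·(-1)^7 = -1.
v=17: a=17^5·(≡13), b=17^2·(≡7) mod 17; (13|17)=+1, (7|17)=-1; (−1)^{5·2·8}·(+1)^2·(-1)^5 = -1.
(37145, -24035 / ℚ) ramifies at {5, 17}: a division algebra.

[5, 17]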